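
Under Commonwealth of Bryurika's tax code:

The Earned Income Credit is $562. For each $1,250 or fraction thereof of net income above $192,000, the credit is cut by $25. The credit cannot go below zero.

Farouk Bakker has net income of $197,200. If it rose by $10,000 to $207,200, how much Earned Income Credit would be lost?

At $197,200 — income exceeds $192,000 by $5,200, which is 5 full-or-partial $1,250 increments; reduction = 5 × $25 = $125, leaving $437.
At $207,200 — income exceeds $192,000 by $15,200, which is 13 full-or-partial $1,250 increments; reduction = 13 × $25 = $325, leaving $237.
Lost: $437 − $237 = $200.

$200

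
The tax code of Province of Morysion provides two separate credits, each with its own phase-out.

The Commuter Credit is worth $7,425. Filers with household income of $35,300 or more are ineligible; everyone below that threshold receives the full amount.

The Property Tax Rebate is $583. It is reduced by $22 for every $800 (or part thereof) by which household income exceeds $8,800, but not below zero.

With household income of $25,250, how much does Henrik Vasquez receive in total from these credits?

$7,546

Commuter Credit: $25,250 is below the $35,300 cutoff, so the full $7,425 applies.
Property Tax Rebate: income exceeds $8,800 by $16,450, which is 21 full-or-partial $800 increments; reduction = 21 × $22 = $462, leaving $121.
Total: $7,425 + $121 = $7,546.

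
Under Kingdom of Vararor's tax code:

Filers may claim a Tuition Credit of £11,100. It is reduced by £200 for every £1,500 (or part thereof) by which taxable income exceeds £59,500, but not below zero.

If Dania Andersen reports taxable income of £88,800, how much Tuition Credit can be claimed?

Tuition Credit: income exceeds £59,500 by £29,300, which is 20 full-or-partial £1,500 increments; reduction = 20 × £200 = £4,000, leaving £7,100.

£7,100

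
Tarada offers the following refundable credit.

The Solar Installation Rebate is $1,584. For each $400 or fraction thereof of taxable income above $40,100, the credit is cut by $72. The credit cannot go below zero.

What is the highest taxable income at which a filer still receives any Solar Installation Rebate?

After 21 increments the reduction is 21 × $72 = $1,512, leaving $72; one more increment wipes it out. Increment 21 ends at excess 21 × $400 = $8,400, so the highest qualifying income is $40,100 + $8,400 = $48,500.

$48,500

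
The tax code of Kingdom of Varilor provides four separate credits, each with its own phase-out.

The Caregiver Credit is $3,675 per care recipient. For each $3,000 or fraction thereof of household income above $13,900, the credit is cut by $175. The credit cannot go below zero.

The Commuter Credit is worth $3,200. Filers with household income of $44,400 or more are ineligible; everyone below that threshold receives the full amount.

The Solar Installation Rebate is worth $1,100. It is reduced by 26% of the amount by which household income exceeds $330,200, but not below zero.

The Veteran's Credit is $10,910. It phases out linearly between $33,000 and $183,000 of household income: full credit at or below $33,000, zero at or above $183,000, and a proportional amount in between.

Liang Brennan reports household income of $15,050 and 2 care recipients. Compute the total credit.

Caregiver Credit: base = 2 × $3,675 = $7,350. income exceeds $13,900 by $1,150, which is 1 full-or-partial $3,000 increment; reduction = 1 × $175 = $175, leaving $7,175.
Commuter Credit: $15,050 is below the $44,400 cutoff, so the full $3,200 applies.
Solar Installation Rebate: $15,050 is at or below the $330,200 threshold, so the full $1,100 applies.
Veteran's Credit: $15,050 is at or below the $33,000 threshold, so the full $10,910 applies.
Total: $7,175 + $3,200 + $1,100 + $10,910 = $22,385.

$22,385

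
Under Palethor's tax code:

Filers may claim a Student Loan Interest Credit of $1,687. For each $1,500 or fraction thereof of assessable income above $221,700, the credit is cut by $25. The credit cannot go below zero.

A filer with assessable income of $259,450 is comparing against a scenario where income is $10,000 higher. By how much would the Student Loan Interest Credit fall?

$150

At $259,450 — income exceeds $221,700 by $37,750, which is 26 full-or-partial $1,500 increments; reduction = 26 × $25 = $650, leaving $1,037.
At $269,450 — income exceeds $221,700 by $47,750, which is 32 full-or-partial $1,500 increments; reduction = 32 × $25 = $800, leaving $887.
Lost: $1,037 − $887 = $150.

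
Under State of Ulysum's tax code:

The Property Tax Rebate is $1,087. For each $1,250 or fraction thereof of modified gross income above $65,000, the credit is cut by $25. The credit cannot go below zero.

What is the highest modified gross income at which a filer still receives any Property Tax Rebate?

$118,750

After 43 increments the reduction is 43 × $25 = $1,075, leaving $12; one more increment wipes it out. Increment 43 ends at excess 43 × $1,250 = $53,750, so the highest qualifying income is $65,000 + $53,750 = $118,750.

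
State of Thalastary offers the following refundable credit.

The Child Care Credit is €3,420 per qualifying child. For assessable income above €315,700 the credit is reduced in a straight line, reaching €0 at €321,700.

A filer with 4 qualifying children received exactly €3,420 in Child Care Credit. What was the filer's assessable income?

Full credit = 4 × €3,420 = €13,680.
€3,420 is 3,420/13,680 of the full €13,680, so 10,260/13,680 of the €6,000 range has been used: income = €315,700 + €6,000 × 10,260/13,680 = €320,200.

€320,200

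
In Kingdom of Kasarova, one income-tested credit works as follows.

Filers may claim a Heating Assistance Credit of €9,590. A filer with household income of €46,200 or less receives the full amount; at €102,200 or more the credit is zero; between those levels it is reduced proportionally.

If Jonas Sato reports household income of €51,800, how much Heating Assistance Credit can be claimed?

Heating Assistance Credit: €51,800 is €5,600 into a €56,000 phase-out range, leaving 50,400/56,000 of the credit: €9,590 × 50,400/56,000 = €8,631.

€8,631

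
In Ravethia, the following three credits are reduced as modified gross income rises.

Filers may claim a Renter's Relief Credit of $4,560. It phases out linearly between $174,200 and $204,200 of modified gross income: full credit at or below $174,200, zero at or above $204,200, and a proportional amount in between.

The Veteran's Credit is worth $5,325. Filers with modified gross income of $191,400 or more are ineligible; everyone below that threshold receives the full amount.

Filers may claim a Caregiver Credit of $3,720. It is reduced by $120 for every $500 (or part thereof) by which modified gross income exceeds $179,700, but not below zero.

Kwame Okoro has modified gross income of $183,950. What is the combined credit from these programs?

$11,043

Renter's Relief Credit: $183,950 is $9,750 into a $30,000 phase-out range, leaving 20,250/30,000 of the credit: $4,560 × 20,250/30,000 = $3,078.
Veteran's Credit: $183,950 is below the $191,400 cutoff, so the full $5,325 applies.
Caregiver Credit: income exceeds $179,700 by $4,250, which is 9 full-or-partial $500 increments; reduction = 9 × $120 = $1,080, leaving $2,640.
Total: $3,078 + $5,325 + $2,640 = $11,043.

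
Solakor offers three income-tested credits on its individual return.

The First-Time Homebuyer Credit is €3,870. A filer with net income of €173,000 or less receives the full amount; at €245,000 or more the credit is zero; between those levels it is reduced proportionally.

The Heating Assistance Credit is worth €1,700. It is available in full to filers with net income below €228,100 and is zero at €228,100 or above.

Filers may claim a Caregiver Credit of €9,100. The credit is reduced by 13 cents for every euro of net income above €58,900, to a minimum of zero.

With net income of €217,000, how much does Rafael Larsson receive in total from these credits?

First-Time Homebuyer Credit: €217,000 is €44,000 into a €72,000 phase-out range, leaving 28,000/72,000 of the credit: €3,870 × 28,000/72,000 = €1,505.
Heating Assistance Credit: €217,000 is below the €228,100 cutoff, so the full €1,700 applies.
Caregiver Credit: 13% of the €158,100 excess over €58,900 is €20,553 ≥ base, so the credit is €0.
Total: €1,505 + €1,700 + €0 = €3,205.

€3,205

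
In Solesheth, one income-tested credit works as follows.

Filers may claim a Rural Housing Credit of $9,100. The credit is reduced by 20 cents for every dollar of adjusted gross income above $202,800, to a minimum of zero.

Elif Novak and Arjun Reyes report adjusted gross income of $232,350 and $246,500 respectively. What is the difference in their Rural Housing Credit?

Elif ($232,350): Rural Housing Credit: 20% of the $29,550 excess over $202,800 is $5,910; credit = $9,100 − $5,910 = $3,190.
Arjun ($246,500): Rural Housing Credit: 20% of the $43,700 excess over $202,800 is $8,740; credit = $9,100 − $8,740 = $360.
Difference: |$3,190 − $360| = $2,830.

$2,830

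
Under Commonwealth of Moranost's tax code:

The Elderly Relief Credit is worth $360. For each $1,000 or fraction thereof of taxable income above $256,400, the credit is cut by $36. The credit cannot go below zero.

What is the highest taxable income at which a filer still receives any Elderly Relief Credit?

$265,400

After 9 increments the reduction is 9 × $36 = $324, leaving $36; one more increment wipes it out. Increment 9 ends at excess 9 × $1,000 = $9,000, so the highest qualifying income is $256,400 + $9,000 = $265,400.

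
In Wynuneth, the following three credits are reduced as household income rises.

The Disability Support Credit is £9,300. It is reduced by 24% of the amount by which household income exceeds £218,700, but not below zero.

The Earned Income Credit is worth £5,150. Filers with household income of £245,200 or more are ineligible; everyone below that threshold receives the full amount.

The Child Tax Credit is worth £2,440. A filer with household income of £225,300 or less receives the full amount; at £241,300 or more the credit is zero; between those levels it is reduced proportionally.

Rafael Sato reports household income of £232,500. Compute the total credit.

£12,480

Disability Support Credit: 24% of the £13,800 excess over £218,700 is £3,312; credit = £9,300 − £3,312 = £5,988.
Earned Income Credit: £232,500 is below the £245,200 cutoff, so the full £5,150 applies.
Child Tax Credit: £232,500 is £7,200 into a £16,000 phase-out range, leaving 8,800/16,000 of the credit: £2,440 × 8,800/16,000 = £1,342.
Total: £5,988 + £5,150 + £1,342 = £12,480.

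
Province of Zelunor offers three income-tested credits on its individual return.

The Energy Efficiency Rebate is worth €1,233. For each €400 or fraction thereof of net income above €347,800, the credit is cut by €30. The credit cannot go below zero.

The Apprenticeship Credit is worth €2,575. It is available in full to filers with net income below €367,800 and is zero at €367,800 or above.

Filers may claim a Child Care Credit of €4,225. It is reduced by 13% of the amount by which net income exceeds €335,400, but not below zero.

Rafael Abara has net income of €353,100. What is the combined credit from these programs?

€5,312

Energy Efficiency Rebate: income exceeds €347,800 by €5,300, which is 14 full-or-partial €400 increments; reduction = 14 × €30 = €420, leaving €813.
Apprenticeship Credit: €353,100 is below the €367,800 cutoff, so the full €2,575 applies.
Child Care Credit: 13% of the €17,700 excess over €335,400 is €2,301; credit = €4,225 − €2,301 = €1,924.
Total: €813 + €2,575 + €1,924 = €5,312.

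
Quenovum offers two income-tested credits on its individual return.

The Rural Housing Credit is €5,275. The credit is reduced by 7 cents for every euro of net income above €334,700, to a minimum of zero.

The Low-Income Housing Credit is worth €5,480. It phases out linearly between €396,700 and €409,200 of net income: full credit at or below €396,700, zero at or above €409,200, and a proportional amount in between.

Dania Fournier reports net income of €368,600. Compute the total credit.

Rural Housing Credit: 7% of the €33,900 excess over €334,700 is €2,373; credit = €5,275 − €2,373 = €2,902.
Low-Income Housing Credit: €368,600 is at or below the €396,700 threshold, so the full €5,480 applies.
Total: €2,902 + €5,480 = €8,382.

€8,382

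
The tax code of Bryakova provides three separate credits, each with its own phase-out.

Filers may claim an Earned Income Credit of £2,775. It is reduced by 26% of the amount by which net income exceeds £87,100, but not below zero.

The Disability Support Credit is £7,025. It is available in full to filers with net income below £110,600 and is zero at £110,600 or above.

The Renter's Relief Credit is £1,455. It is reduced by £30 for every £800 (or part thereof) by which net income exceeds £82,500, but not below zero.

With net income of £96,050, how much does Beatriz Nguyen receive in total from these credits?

Earned Income Credit: 26% of the £8,950 excess over £87,100 is £2,327; credit = £2,775 − £2,327 = £448.
Disability Support Credit: £96,050 is below the £110,600 cutoff, so the full £7,025 applies.
Renter's Relief Credit: income exceeds £82,500 by £13,550, which is 17 full-or-partial £800 increments; reduction = 17 × £30 = £510, leaving £945.
Total: £448 + £7,025 + £945 = £8,418.

£8,418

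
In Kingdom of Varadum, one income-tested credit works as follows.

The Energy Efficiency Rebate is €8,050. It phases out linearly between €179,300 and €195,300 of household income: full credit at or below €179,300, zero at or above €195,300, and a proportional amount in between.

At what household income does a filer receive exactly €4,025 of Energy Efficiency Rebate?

€4,025 is 4,025/8,050 of the full €8,050, so 4,025/8,050 of the €16,000 range has been used: income = €179,300 + €16,000 × 4,025/8,050 = €187,300.

€187,300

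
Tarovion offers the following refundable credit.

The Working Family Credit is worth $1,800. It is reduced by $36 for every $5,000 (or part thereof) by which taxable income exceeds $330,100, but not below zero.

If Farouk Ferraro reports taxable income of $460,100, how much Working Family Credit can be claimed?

Working Family Credit: income exceeds $330,100 by $130,000, which is 26 full-or-partial $5,000 increments; reduction = 26 × $36 = $936, leaving $864.

$864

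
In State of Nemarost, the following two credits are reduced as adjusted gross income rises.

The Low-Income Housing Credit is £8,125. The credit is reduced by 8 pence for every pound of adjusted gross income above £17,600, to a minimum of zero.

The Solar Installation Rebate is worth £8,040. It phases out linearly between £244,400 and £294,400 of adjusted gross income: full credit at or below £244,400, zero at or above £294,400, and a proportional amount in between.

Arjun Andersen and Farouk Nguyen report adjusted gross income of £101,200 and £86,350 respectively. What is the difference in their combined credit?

£1,188

Arjun (£101,200): Low-Income Housing Credit: 8% of the £83,600 excess over £17,600 is £6,688; credit = £8,125 − £6,688 = £1,437. Solar Installation Rebate: £101,200 is at or below the £244,400 threshold, so the full £8,040 applies. total £1,437 + £8,040 = £9,477
Farouk (£86,350): Low-Income Housing Credit: 8% of the £68,750 excess over £17,600 is £5,500; credit = £8,125 − £5,500 = £2,625. Solar Installation Rebate: £86,350 is at or below the £244,400 threshold, so the full £8,040 applies. total £2,625 + £8,040 = £10,665
Difference: |£9,477 − £10,665| = £1,188.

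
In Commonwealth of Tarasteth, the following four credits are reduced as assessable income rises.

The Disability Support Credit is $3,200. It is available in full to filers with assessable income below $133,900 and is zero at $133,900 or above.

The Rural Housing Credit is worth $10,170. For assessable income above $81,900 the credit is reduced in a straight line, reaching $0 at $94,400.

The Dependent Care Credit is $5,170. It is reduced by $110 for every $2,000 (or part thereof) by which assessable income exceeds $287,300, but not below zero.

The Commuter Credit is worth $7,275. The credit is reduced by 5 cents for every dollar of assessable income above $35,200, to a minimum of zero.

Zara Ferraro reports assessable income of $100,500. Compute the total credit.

$12,380

Disability Support Credit: $100,500 is below the $133,900 cutoff, so the full $3,200 applies.
Rural Housing Credit: $100,500 is at or above $94,400, so the credit is $0.
Dependent Care Credit: $100,500 is at or below the $287,300 threshold, so the full $5,170 applies.
Commuter Credit: 5% of the $65,300 excess over $35,200 is $3,265; credit = $7,275 − $3,265 = $4,010.
Total: $3,200 + $0 + $5,170 + $4,010 = $12,380.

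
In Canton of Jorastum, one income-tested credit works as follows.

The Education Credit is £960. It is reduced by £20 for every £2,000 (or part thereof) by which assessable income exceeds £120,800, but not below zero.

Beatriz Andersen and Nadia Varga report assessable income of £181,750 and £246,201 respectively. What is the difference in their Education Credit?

£340

Beatriz (£181,750): Education Credit: income exceeds £120,800 by £60,950, which is 31 full-or-partial £2,000 increments; reduction = 31 × £20 = £620, leaving £340.
Nadia (£246,201): Education Credit: income exceeds £120,800 by £125,401 → 63 increments × £20 = £1,260 ≥ base, so the credit is £0.
Difference: |£340 − £0| = £340.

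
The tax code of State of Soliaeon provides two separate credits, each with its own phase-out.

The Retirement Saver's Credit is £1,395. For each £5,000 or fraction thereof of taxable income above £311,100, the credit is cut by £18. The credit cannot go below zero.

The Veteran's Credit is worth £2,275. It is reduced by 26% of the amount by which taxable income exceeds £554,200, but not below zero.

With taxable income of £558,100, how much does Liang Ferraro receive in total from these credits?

Retirement Saver's Credit: income exceeds £311,100 by £247,000, which is 50 full-or-partial £5,000 increments; reduction = 50 × £18 = £900, leaving £495.
Veteran's Credit: 26% of the £3,900 excess over £554,200 is £1,014; credit = £2,275 − £1,014 = £1,261.
Total: £495 + £1,261 = £1,756.

£1,756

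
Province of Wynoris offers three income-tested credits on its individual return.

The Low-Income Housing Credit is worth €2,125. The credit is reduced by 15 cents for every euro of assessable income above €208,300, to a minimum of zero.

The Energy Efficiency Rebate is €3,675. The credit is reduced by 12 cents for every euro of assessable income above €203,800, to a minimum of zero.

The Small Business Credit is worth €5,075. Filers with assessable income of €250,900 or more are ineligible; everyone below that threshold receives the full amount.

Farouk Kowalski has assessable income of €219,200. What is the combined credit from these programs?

€7,392

Low-Income Housing Credit: 15% of the €10,900 excess over €208,300 is €1,635; credit = €2,125 − €1,635 = €490.
Energy Efficiency Rebate: 12% of the €15,400 excess over €203,800 is €1,848; credit = €3,675 − €1,848 = €1,827.
Small Business Credit: €219,200 is below the €250,900 cutoff, so the full €5,075 applies.
Total: €490 + €1,827 + €5,075 = €7,392.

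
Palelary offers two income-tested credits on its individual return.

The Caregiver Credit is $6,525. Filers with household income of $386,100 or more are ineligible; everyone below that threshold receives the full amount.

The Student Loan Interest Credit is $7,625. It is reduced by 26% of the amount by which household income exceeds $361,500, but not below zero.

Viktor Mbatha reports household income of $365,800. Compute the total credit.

Caregiver Credit: $365,800 is below the $386,100 cutoff, so the full $6,525 applies.
Student Loan Interest Credit: 26% of the $4,300 excess over $361,500 is $1,118; credit = $7,625 − $1,118 = $6,507.
Total: $6,525 + $6,507 = $13,032.

$13,032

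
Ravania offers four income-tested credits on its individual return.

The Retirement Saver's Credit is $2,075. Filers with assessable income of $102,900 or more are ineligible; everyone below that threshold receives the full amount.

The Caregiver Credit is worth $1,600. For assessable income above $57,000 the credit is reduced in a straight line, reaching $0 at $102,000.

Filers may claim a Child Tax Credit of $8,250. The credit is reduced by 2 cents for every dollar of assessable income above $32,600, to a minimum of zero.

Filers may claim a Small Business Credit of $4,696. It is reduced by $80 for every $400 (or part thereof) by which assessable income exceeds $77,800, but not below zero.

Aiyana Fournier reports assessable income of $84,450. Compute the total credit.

Retirement Saver's Credit: $84,450 is below the $102,900 cutoff, so the full $2,075 applies.
Caregiver Credit: $84,450 is $27,450 into a $45,000 phase-out range, leaving 17,550/45,000 of the credit: $1,600 × 17,550/45,000 = $624.
Child Tax Credit: 2% of the $51,850 excess over $32,600 is $1,037; credit = $8,250 − $1,037 = $7,213.
Small Business Credit: income exceeds $77,800 by $6,650, which is 17 full-or-partial $400 increments; reduction = 17 × $80 = $1,360, leaving $3,336.
Total: $2,075 + $624 + $7,213 + $3,336 = $13,248.

$13,248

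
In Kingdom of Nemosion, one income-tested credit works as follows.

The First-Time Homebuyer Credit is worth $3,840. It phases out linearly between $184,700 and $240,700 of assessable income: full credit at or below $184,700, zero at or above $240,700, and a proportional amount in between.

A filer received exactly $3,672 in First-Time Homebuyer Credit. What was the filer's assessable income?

$187,150

$3,672 is 3,672/3,840 of the full $3,840, so 168/3,840 of the $56,000 range has been used: income = $184,700 + $56,000 × 168/3,840 = $187,150.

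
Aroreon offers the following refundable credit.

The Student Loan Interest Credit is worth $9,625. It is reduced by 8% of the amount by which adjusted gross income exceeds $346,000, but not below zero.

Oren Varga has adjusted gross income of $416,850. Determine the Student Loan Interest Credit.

Student Loan Interest Credit: 8% of the $70,850 excess over $346,000 is $5,668; credit = $9,625 − $5,668 = $3,957.

$3,957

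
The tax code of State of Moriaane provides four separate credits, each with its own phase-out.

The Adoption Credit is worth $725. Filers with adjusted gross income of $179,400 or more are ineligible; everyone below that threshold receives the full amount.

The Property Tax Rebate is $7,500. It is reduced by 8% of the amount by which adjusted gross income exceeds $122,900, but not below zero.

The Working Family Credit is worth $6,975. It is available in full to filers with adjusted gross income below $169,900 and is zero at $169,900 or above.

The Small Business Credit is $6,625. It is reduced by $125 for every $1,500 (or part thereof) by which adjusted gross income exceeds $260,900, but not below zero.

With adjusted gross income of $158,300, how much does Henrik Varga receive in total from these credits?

$18,993

Adoption Credit: $158,300 is below the $179,400 cutoff, so the full $725 applies.
Property Tax Rebate: 8% of the $35,400 excess over $122,900 is $2,832; credit = $7,500 − $2,832 = $4,668.
Working Family Credit: $158,300 is below the $169,900 cutoff, so the full $6,975 applies.
Small Business Credit: $158,300 is at or below the $260,900 threshold, so the full $6,625 applies.
Total: $725 + $4,668 + $6,975 + $6,625 = $18,993.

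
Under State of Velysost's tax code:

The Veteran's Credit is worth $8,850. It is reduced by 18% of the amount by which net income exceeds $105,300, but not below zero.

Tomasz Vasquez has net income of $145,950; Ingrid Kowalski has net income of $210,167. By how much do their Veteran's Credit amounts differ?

Tomasz ($145,950): Veteran's Credit: 18% of the $40,650 excess over $105,300 is $7,317; credit = $8,850 − $7,317 = $1,533.
Ingrid ($210,167): Veteran's Credit: 18% of the $104,867 excess over $105,300 is $18,876.06 ≥ base, so the credit is $0.
Difference: |$1,533 − $0| = $1,533.

$1,533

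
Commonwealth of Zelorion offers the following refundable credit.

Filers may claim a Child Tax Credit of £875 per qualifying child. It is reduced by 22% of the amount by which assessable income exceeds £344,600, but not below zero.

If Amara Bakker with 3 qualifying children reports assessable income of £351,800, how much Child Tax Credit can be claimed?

Child Tax Credit: base = 3 × £875 = £2,625. 22% of the £7,200 excess over £344,600 is £1,584; credit = £2,625 − £1,584 = £1,041.

£1,041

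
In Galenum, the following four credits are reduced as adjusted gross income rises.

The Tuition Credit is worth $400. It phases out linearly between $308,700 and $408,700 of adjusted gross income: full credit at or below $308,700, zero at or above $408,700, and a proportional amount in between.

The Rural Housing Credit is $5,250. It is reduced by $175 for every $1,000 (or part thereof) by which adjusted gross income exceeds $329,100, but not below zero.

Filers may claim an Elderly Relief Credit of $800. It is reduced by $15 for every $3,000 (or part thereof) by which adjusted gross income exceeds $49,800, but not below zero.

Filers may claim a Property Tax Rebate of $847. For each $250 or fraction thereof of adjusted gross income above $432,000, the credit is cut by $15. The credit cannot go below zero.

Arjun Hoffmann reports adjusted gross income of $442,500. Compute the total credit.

$217

Tuition Credit: $442,500 is at or above $408,700, so the credit is $0.
Rural Housing Credit: income exceeds $329,100 by $113,400 → 114 increments × $175 = $19,950 ≥ base, so the credit is $0.
Elderly Relief Credit: income exceeds $49,800 by $392,700 → 131 increments × $15 = $1,965 ≥ base, so the credit is $0.
Property Tax Rebate: income exceeds $432,000 by $10,500, which is 42 full-or-partial $250 increments; reduction = 42 × $15 = $630, leaving $217.
Total: $0 + $0 + $0 + $217 = $217.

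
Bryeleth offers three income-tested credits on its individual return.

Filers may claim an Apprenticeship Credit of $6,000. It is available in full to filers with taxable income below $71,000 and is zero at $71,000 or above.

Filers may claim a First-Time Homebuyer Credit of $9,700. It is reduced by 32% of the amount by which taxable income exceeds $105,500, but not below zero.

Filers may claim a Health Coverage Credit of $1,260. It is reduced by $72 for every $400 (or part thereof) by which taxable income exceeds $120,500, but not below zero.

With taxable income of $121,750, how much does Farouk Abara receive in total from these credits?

$5,472

Apprenticeship Credit: $121,750 meets or exceeds the $71,000 cutoff, so the credit is $0.
First-Time Homebuyer Credit: 32% of the $16,250 excess over $105,500 is $5,200; credit = $9,700 − $5,200 = $4,500.
Health Coverage Credit: income exceeds $120,500 by $1,250, which is 4 full-or-partial $400 increments; reduction = 4 × $72 = $288, leaving $972.
Total: $0 + $4,500 + $972 = $5,472.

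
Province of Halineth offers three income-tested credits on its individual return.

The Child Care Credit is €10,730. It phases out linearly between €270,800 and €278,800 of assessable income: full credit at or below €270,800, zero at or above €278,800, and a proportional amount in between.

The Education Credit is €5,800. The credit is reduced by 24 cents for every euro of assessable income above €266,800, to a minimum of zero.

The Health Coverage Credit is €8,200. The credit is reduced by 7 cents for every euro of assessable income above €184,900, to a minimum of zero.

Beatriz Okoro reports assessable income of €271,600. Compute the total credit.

Child Care Credit: €271,600 is €800 into a €8,000 phase-out range, leaving 7,200/8,000 of the credit: €10,730 × 7,200/8,000 = €9,657.
Education Credit: 24% of the €4,800 excess over €266,800 is €1,152; credit = €5,800 − €1,152 = €4,648.
Health Coverage Credit: 7% of the €86,700 excess over €184,900 is €6,069; credit = €8,200 − €6,069 = €2,131.
Total: €9,657 + €4,648 + €2,131 = €16,436.

€16,436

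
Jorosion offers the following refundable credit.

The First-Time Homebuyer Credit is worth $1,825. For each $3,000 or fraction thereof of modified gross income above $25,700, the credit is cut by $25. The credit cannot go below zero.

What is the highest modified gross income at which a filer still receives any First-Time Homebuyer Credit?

$241,700

After 72 increments the reduction is 72 × $25 = $1,800, leaving $25; one more increment wipes it out. Increment 72 ends at excess 72 × $3,000 = $216,000, so the highest qualifying income is $25,700 + $216,000 = $241,700.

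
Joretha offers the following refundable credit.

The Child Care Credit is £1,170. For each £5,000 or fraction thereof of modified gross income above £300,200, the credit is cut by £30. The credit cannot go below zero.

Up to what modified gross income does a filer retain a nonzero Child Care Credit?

£490,200

After 38 increments the reduction is 38 × £30 = £1,140, leaving £30; one more increment wipes it out. Increment 38 ends at excess 38 × £5,000 = £190,000, so the highest qualifying income is £300,200 + £190,000 = £490,200.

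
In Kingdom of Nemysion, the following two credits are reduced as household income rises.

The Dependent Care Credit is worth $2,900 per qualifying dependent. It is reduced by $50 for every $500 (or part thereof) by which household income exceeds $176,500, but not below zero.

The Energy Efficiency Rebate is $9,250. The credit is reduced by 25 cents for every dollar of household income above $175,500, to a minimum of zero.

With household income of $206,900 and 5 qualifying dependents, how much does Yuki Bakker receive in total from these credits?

Dependent Care Credit: base = 5 × $2,900 = $14,500. income exceeds $176,500 by $30,400, which is 61 full-or-partial $500 increments; reduction = 61 × $50 = $3,050, leaving $11,450.
Energy Efficiency Rebate: 25% of the $31,400 excess over $175,500 is $7,850; credit = $9,250 − $7,850 = $1,400.
Total: $11,450 + $1,400 = $12,850.

$12,850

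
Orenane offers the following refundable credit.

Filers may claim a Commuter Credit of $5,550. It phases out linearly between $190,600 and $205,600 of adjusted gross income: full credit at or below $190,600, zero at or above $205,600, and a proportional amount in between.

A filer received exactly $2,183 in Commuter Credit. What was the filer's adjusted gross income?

$2,183 is 2,183/5,550 of the full $5,550, so 3,367/5,550 of the $15,000 range has been used: income = $190,600 + $15,000 × 3,367/5,550 = $199,700.

$199,700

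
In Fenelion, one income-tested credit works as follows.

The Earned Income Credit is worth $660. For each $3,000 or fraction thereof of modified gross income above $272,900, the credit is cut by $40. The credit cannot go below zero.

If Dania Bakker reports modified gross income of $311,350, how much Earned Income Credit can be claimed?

$140

Earned Income Credit: income exceeds $272,900 by $38,450, which is 13 full-or-partial $3,000 increments; reduction = 13 × $40 = $520, leaving $140.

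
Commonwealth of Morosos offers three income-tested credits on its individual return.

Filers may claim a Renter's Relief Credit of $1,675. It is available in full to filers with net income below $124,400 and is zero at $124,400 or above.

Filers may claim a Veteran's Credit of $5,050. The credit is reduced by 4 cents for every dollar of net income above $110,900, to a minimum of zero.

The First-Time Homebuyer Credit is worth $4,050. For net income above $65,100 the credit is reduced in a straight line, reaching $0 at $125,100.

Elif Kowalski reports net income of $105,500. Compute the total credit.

Renter's Relief Credit: $105,500 is below the $124,400 cutoff, so the full $1,675 applies.
Veteran's Credit: $105,500 is at or below the $110,900 threshold, so the full $5,050 applies.
First-Time Homebuyer Credit: $105,500 is $40,400 into a $60,000 phase-out range, leaving 19,600/60,000 of the credit: $4,050 × 19,600/60,000 = $1,323.
Total: $1,675 + $5,050 + $1,323 = $8,048.

$8,048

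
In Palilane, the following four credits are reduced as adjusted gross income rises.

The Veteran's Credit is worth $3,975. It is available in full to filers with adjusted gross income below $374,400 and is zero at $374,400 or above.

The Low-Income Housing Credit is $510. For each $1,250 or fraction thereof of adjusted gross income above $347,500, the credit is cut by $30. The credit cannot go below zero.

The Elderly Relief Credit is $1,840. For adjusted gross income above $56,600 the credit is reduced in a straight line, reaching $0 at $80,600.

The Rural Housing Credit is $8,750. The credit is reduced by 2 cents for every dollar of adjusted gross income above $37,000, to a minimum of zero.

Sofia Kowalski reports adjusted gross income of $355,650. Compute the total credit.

Veteran's Credit: $355,650 is below the $374,400 cutoff, so the full $3,975 applies.
Low-Income Housing Credit: income exceeds $347,500 by $8,150, which is 7 full-or-partial $1,250 increments; reduction = 7 × $30 = $210, leaving $300.
Elderly Relief Credit: $355,650 is at or above $80,600, so the credit is $0.
Rural Housing Credit: 2% of the $318,650 excess over $37,000 is $6,373; credit = $8,750 − $6,373 = $2,377.
Total: $3,975 + $300 + $0 + $2,377 = $6,652.

$6,652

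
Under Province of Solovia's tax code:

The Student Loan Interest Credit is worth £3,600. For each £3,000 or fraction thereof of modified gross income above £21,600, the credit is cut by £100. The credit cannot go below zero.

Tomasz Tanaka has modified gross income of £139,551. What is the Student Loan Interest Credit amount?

£0

Student Loan Interest Credit: income exceeds £21,600 by £117,951 → 40 increments × £100 = £4,000 ≥ base, so the credit is £0.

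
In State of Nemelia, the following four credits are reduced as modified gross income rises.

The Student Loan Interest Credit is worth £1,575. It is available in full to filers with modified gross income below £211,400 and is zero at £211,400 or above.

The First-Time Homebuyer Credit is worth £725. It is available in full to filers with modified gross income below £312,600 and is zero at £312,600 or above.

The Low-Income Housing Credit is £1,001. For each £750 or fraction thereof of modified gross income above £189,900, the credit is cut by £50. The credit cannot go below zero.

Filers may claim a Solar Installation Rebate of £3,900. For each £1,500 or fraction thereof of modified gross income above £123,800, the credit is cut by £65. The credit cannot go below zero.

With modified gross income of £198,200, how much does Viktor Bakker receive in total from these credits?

£3,351

Student Loan Interest Credit: £198,200 is below the £211,400 cutoff, so the full £1,575 applies.
First-Time Homebuyer Credit: £198,200 is below the £312,600 cutoff, so the full £725 applies.
Low-Income Housing Credit: income exceeds £189,900 by £8,300, which is 12 full-or-partial £750 increments; reduction = 12 × £50 = £600, leaving £401.
Solar Installation Rebate: income exceeds £123,800 by £74,400, which is 50 full-or-partial £1,500 increments; reduction = 50 × £65 = £3,250, leaving £650.
Total: £1,575 + £725 + £401 + £650 = £3,351.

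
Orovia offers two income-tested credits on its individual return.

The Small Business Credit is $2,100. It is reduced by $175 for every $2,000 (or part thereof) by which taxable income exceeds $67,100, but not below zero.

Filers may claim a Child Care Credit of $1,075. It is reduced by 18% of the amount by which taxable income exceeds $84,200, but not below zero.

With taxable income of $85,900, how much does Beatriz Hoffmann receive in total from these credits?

$1,119

Small Business Credit: income exceeds $67,100 by $18,800, which is 10 full-or-partial $2,000 increments; reduction = 10 × $175 = $1,750, leaving $350.
Child Care Credit: 18% of the $1,700 excess over $84,200 is $306; credit = $1,075 − $306 = $769.
Total: $350 + $769 = $1,119.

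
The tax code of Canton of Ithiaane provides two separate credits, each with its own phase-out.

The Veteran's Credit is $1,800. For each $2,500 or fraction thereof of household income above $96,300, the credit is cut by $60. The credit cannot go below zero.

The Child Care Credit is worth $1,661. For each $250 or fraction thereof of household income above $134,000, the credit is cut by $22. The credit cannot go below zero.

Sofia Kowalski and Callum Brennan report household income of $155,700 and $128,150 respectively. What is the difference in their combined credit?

Sofia ($155,700): Veteran's Credit: income exceeds $96,300 by $59,400, which is 24 full-or-partial $2,500 increments; reduction = 24 × $60 = $1,440, leaving $360. Child Care Credit: income exceeds $134,000 by $21,700 → 87 increments × $22 = $1,914 ≥ base, so the credit is $0. total $360 + $0 = $360
Callum ($128,150): Veteran's Credit: income exceeds $96,300 by $31,850, which is 13 full-or-partial $2,500 increments; reduction = 13 × $60 = $780, leaving $1,020. Child Care Credit: $128,150 is at or below the $134,000 threshold, so the full $1,661 applies. total $1,020 + $1,661 = $2,681
Difference: |$360 − $2,681| = $2,321.

$2,321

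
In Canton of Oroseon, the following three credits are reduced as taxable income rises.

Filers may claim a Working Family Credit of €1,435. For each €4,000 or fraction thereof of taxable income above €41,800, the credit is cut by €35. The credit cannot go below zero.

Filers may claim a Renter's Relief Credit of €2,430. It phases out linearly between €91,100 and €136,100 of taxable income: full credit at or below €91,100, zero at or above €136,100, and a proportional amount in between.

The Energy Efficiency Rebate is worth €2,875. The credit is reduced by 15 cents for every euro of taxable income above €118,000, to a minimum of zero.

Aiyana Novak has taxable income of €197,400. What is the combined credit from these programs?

€70

Working Family Credit: income exceeds €41,800 by €155,600, which is 39 full-or-partial €4,000 increments; reduction = 39 × €35 = €1,365, leaving €70.
Renter's Relief Credit: €197,400 is at or above €136,100, so the credit is €0.
Energy Efficiency Rebate: 15% of the €79,400 excess over €118,000 is €11,910 ≥ base, so the credit is €0.
Total: €70 + €0 + €0 = €70.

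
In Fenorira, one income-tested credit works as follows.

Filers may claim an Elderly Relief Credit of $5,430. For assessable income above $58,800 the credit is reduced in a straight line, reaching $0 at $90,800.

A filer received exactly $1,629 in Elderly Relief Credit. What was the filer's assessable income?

$1,629 is 1,629/5,430 of the full $5,430, so 3,801/5,430 of the $32,000 range has been used: income = $58,800 + $32,000 × 3,801/5,430 = $81,200.

$81,200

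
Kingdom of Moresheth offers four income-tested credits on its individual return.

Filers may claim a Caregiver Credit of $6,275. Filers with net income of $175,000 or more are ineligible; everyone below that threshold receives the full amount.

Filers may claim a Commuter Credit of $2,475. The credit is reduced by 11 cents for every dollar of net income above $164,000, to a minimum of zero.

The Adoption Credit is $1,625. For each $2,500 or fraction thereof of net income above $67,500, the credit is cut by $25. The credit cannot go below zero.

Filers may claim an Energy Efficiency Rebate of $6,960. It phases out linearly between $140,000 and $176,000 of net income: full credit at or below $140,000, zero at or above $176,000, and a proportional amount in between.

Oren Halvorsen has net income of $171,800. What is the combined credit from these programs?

$9,279

Caregiver Credit: $171,800 is below the $175,000 cutoff, so the full $6,275 applies.
Commuter Credit: 11% of the $7,800 excess over $164,000 is $858; credit = $2,475 − $858 = $1,617.
Adoption Credit: income exceeds $67,500 by $104,300, which is 42 full-or-partial $2,500 increments; reduction = 42 × $25 = $1,050, leaving $575.
Energy Efficiency Rebate: $171,800 is $31,800 into a $36,000 phase-out range, leaving 4,200/36,000 of the credit: $6,960 × 4,200/36,000 = $812.
Total: $6,275 + $1,617 + $575 + $812 = $9,279.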